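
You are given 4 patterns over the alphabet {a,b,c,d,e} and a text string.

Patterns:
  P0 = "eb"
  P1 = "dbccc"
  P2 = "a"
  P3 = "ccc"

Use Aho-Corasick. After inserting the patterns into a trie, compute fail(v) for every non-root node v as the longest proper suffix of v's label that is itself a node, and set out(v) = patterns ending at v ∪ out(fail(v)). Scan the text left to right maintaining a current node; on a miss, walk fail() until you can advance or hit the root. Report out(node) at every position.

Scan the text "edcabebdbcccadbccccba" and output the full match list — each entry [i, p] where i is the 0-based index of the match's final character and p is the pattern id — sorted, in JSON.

Build:
Trie nodes:
  0='ε' goto a→8 c→9 d→3 e→1
  1='e' goto b→2
  2='eb' goto ·  [P0 ends]
  3='d' goto b→4
  4='db' goto c→5
  5='dbc' goto c→6
  6='dbcc' goto c→7
  7='dbccc' goto ·  [P1 ends]
  8='a' goto ·  [P2 ends]
  9='c' goto c→10
  10='cc' goto c→11
  11='ccc' goto ·  [P3 ends]

Failure links (BFS by depth):
  n1('e'): parent n0 fail=0; on 'e' 0 → fail=0;  out ∅∪∅=∅
  n3('d'): parent n0 fail=0; on 'd' 0 → fail=0;  out ∅∪∅=∅
  n8('a'): parent n0 fail=0; on 'a' 0 → fail=0;  out {2}∪∅={2}
  n9('c'): parent n0 fail=0; on 'c' 0 → fail=0;  out ∅∪∅=∅
  n2('eb'): parent n1 fail=0; on 'b' 0 → fail=0;  out {0}∪∅={0}
  n4('db'): parent n3 fail=0; on 'b' 0 → fail=0;  out ∅∪∅=∅
  n10('cc'): parent n9 fail=0; on 'c' 0 → fail=9;  out ∅∪∅=∅
  n5('dbc'): parent n4 fail=0; on 'c' 0 → fail=9;  out ∅∪∅=∅
  n11('ccc'): parent n10 fail=9; on 'c' 9 → fail=10;  out {3}∪∅={3}
  n6('dbcc'): parent n5 fail=9; on 'c' 9 → fail=10;  out ∅∪∅=∅
  n7('dbccc'): parent n6 fail=10; on 'c' 10 → fail=11;  out {1}∪{3}={1,3}

Scan:
i=0 'e': node 0→1
i=1 'd': node 1→3 (fail-walked)
i=2 'c': node 3→9 (fail-walked)
i=3 'a': node 9→8 (fail-walked)  emit P2@[3:3]
i=4 'b': node 8→0 (fail-walked)
i=5 'e': node 0→1
i=6 'b': node 1→2  emit P0@[5:6]
i=7 'd': node 2→3 (fail-walked)
i=8 'b': node 3→4
i=9 'c': node 4→5
i=10 'c': node 5→6
i=11 'c': node 6→7  emit P1@[7:11],P3@[9:11]
i=12 'a': node 7→8 (fail-walked)  emit P2@[12:12]
i=13 'd': node 8→3 (fail-walked)
i=14 'b': node 3→4
i=15 'c': node 4→5
i=16 'c': node 5→6
i=17 'c': node 6→7  emit P1@[13:17],P3@[15:17]
i=18 'c': node 7→11 (fail-walked)  emit P3@[16:18]
i=19 'b': node 11→0 (fail-walked)
i=20 'a': node 0→8  emit P2@[20:20]

Result: [[3,2],[6,0],[11,1],[11,3],[12,2],[17,1],[17,3],[18,3],[20,2]]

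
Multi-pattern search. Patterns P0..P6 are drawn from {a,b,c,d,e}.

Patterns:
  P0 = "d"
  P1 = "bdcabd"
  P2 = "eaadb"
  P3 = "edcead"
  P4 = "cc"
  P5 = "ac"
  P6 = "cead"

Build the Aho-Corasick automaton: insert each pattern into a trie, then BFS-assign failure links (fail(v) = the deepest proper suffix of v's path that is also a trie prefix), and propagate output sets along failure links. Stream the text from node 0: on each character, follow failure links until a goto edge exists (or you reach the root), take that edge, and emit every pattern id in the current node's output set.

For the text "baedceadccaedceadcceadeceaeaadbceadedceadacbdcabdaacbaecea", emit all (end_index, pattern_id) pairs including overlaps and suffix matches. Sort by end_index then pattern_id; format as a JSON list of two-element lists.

Build automaton:
Trie (insert patterns):
  0='ε' goto a→20 b→2 c→18 d→1 e→8
  1='d' goto ·  ←P0
  2='b' goto d→3
  3='bd' goto c→4
  4='bdc' goto a→5
  5='bdca' goto b→6
  6='bdcab' goto d→7
  7='bdcabd' goto ·  ←P1
  8='e' goto a→9 d→13
  9='ea' goto a→10
  10='eaa' goto d→11
  11='eaad' goto b→12
  12='eaadb' goto ·  ←P2
  13='ed' goto c→14
  14='edc' goto e→15
  15='edce' goto a→16
  16='edcea' goto d→17
  17='edcead' goto ·  ←P3
  18='c' goto c→19 e→22
  19='cc' goto ·  ←P4
  20='a' goto c→21
  21='ac' goto ·  ←P5
  22='ce' goto a→23
  23='cea' goto d→24
  24='cead' goto ·  ←P6

Failure links (BFS by depth):
  fail(1) 'd': from fail(0)=0 chase 'd': 0 ⇒ 0;  out={0}∪out(0)={0}
  fail(2) 'b': from fail(0)=0 chase 'b': 0 ⇒ 0;  out=∅∪out(0)=∅
  fail(8) 'e': from fail(0)=0 chase 'e': 0 ⇒ 0;  out=∅∪out(0)=∅
  fail(18) 'c': from fail(0)=0 chase 'c': 0 ⇒ 0;  out=∅∪out(0)=∅
  fail(20) 'a': from fail(0)=0 chase 'a': 0 ⇒ 0;  out=∅∪out(0)=∅
  fail(3) 'bd': from fail(2)=0 chase 'd': 0 ⇒ 1;  out=∅∪out(1)={0}
  fail(9) 'ea': from fail(8)=0 chase 'a': 0 ⇒ 20;  out=∅∪out(20)=∅
  fail(13) 'ed': from fail(8)=0 chase 'd': 0 ⇒ 1;  out=∅∪out(1)={0}
  fail(19) 'cc': from fail(18)=0 chase 'c': 0 ⇒ 18;  out={4}∪out(18)={4}
  fail(21) 'ac': from fail(20)=0 chase 'c': 0 ⇒ 18;  out={5}∪out(18)={5}
  fail(22) 'ce': from fail(18)=0 chase 'e': 0 ⇒ 8;  out=∅∪out(8)=∅
  fail(4) 'bdc': from fail(3)=1 chase 'c': 1→0 ⇒ 18;  out=∅∪out(18)=∅
  fail(10) 'eaa': from fail(9)=20 chase 'a': 20→0 ⇒ 20;  out=∅∪out(20)=∅
  fail(14) 'edc': from fail(13)=1 chase 'c': 1→0 ⇒ 18;  out=∅∪out(18)=∅
  fail(23) 'cea': from fail(22)=8 chase 'a': 8 ⇒ 9;  out=∅∪out(9)=∅
  fail(5) 'bdca': from fail(4)=18 chase 'a': 18→0 ⇒ 20;  out=∅∪out(20)=∅
  fail(11) 'eaad': from fail(10)=20 chase 'd': 20→0 ⇒ 1;  out=∅∪out(1)={0}
  fail(15) 'edce': from fail(14)=18 chase 'e': 18 ⇒ 22;  out=∅∪out(22)=∅
  fail(24) 'cead': from fail(23)=9 chase 'd': 9→20→0 ⇒ 1;  out={6}∪out(1)={0,6}
  fail(6) 'bdcab': from fail(5)=20 chase 'b': 20→0 ⇒ 2;  out=∅∪out(2)=∅
  fail(12) 'eaadb': from fail(11)=1 chase 'b': 1→0 ⇒ 2;  out={2}∪out(2)={2}
  fail(16) 'edcea': from fail(15)=22 chase 'a': 22 ⇒ 23;  out=∅∪out(23)=∅
  fail(7) 'bdcabd': from fail(6)=2 chase 'd': 2 ⇒ 3;  out={1}∪out(3)={0,1}
  fail(17) 'edcead': from fail(16)=23 chase 'd': 23 ⇒ 24;  out={3}∪out(24)={0,3,6}

Run:
[0] read 'b'  n0⇒n2
[1] read 'a'  n2⇒n20 ·f
[2] read 'e'  n20⇒n8 ·f
[3] read 'd'  n8⇒n13  → match P0@[3:3]
[4] read 'c'  n13⇒n14
[5] read 'e'  n14⇒n15
[6] read 'a'  n15⇒n16
[7] read 'd'  n16⇒n17  → match P0@[7:7],P3@[2:7],P6@[4:7]
[8] read 'c'  n17⇒n18 ·f
[9] read 'c'  n18⇒n19  → match P4@[8:9]
[10] read 'a'  n19⇒n20 ·f
[11] read 'e'  n20⇒n8 ·f
[12] read 'd'  n8⇒n13  → match P0@[12:12]
[13] read 'c'  n13⇒n14
[14] read 'e'  n14⇒n15
[15] read 'a'  n15⇒n16
[16] read 'd'  n16⇒n17  → match P0@[16:16],P3@[11:16],P6@[13:16]
[17] read 'c'  n17⇒n18 ·f
[18] read 'c'  n18⇒n19  → match P4@[17:18]
[19] read 'e'  n19⇒n22 ·f
[20] read 'a'  n22⇒n23
[21] read 'd'  n23⇒n24  → match P0@[21:21],P6@[18:21]
[22] read 'e'  n24⇒n8 ·f
[23] read 'c'  n8⇒n18 ·f
[24] read 'e'  n18⇒n22
[25] read 'a'  n22⇒n23
[26] read 'e'  n23⇒n8 ·f
[27] read 'a'  n8⇒n9
[28] read 'a'  n9⇒n10
[29] read 'd'  n10⇒n11  → match P0@[29:29]
[30] read 'b'  n11⇒n12  → match P2@[26:30]
[31] read 'c'  n12⇒n18 ·f
[32] read 'e'  n18⇒n22
[33] read 'a'  n22⇒n23
[34] read 'd'  n23⇒n24  → match P0@[34:34],P6@[31:34]
[35] read 'e'  n24⇒n8 ·f
[36] read 'd'  n8⇒n13  → match P0@[36:36]
[37] read 'c'  n13⇒n14
[38] read 'e'  n14⇒n15
[39] read 'a'  n15⇒n16
[40] read 'd'  n16⇒n17  → match P0@[40:40],P3@[35:40],P6@[37:40]
[41] read 'a'  n17⇒n20 ·f
[42] read 'c'  n20⇒n21  → match P5@[41:42]
[43] read 'b'  n21⇒n2 ·f
[44] read 'd'  n2⇒n3  → match P0@[44:44]
[45] read 'c'  n3⇒n4
[46] read 'a'  n4⇒n5
[47] read 'b'  n5⇒n6
[48] read 'd'  n6⇒n7  → match P0@[48:48],P1@[43:48]
[49] read 'a'  n7⇒n20 ·f
[50] read 'a'  n20⇒n20 ·f
[51] read 'c'  n20⇒n21  → match P5@[50:51]
[52] read 'b'  n21⇒n2 ·f
[53] read 'a'  n2⇒n20 ·f
[54] read 'e'  n20⇒n8 ·f
[55] read 'c'  n8⇒n18 ·f
[56] read 'e'  n18⇒n22
[57] read 'a'  n22⇒n23

Matches: [[3,0],[7,0],[7,3],[7,6],[9,4],[12,0],[16,0],[16,3],[16,6],[18,4],[21,0],[21,6],[29,0],[30,2],[34,0],[34,6],[36,0],[40,0],[40,3],[40,6],[42,5],[44,0],[48,0],[48,1],[51,5]]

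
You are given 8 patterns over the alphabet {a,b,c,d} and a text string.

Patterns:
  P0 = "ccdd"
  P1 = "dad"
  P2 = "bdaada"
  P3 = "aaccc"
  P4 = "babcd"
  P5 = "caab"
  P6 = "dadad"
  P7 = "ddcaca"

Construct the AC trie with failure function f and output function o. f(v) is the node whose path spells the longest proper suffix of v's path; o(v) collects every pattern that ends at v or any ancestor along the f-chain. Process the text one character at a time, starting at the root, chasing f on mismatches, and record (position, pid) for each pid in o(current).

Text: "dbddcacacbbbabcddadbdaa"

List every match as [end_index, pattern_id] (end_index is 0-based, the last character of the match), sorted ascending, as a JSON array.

Construct AC machine:
Trie nodes:
  n0 'ε': a→14 b→8 c→1 d→5
  n1 'c': a→23 c→2
  n2 'cc': d→3
  n3 'ccd': d→4
  n4 'ccdd': ·  [P0 ends]
  n5 'd': a→6 d→28
  n6 'da': d→7
  n7 'dad': a→26  [P1 ends]
  n8 'b': a→19 d→9
  n9 'bd': a→10
  n10 'bda': a→11
  n11 'bdaa': d→12
  n12 'bdaad': a→13
  n13 'bdaada': ·  [P2 ends]
  n14 'a': a→15
  n15 'aa': c→16
  n16 'aac': c→17
  n17 'aacc': c→18
  n18 'aaccc': ·  [P3 ends]
  n19 'ba': b→20
  n20 'bab': c→21
  n21 'babc': d→22
  n22 'babcd': ·  [P4 ends]
  n23 'ca': a→24
  n24 'caa': b→25
  n25 'caab': ·  [P5 ends]
  n26 'dada': d→27
  n27 'dadad': ·  [P6 ends]
  n28 'dd': c→29
  n29 'ddc': a→30
  n30 'ddca': c→31
  n31 'ddcac': a→32
  n32 'ddcaca': ·  [P7 ends]

Failure links (BFS by depth):
  fail(1) 'c': from fail(0)=0 chase 'c': 0 ⇒ 0;  out=∅∪out(0)=∅
  fail(5) 'd': from fail(0)=0 chase 'd': 0 ⇒ 0;  out=∅∪out(0)=∅
  fail(8) 'b': from fail(0)=0 chase 'b': 0 ⇒ 0;  out=∅∪out(0)=∅
  fail(14) 'a': from fail(0)=0 chase 'a': 0 ⇒ 0;  out=∅∪out(0)=∅
  fail(2) 'cc': from fail(1)=0 chase 'c': 0 ⇒ 1;  out=∅∪out(1)=∅
  fail(6) 'da': from fail(5)=0 chase 'a': 0 ⇒ 14;  out=∅∪out(14)=∅
  fail(9) 'bd': from fail(8)=0 chase 'd': 0 ⇒ 5;  out=∅∪out(5)=∅
  fail(15) 'aa': from fail(14)=0 chase 'a': 0 ⇒ 14;  out=∅∪out(14)=∅
  fail(19) 'ba': from fail(8)=0 chase 'a': 0 ⇒ 14;  out=∅∪out(14)=∅
  fail(23) 'ca': from fail(1)=0 chase 'a': 0 ⇒ 14;  out=∅∪out(14)=∅
  fail(28) 'dd': from fail(5)=0 chase 'd': 0 ⇒ 5;  out=∅∪out(5)=∅
  fail(3) 'ccd': from fail(2)=1 chase 'd': 1→0 ⇒ 5;  out=∅∪out(5)=∅
  fail(7) 'dad': from fail(6)=14 chase 'd': 14→0 ⇒ 5;  out={1}∪out(5)={1}
  fail(10) 'bda': from fail(9)=5 chase 'a': 5 ⇒ 6;  out=∅∪out(6)=∅
  fail(16) 'aac': from fail(15)=14 chase 'c': 14→0 ⇒ 1;  out=∅∪out(1)=∅
  fail(20) 'bab': from fail(19)=14 chase 'b': 14→0 ⇒ 8;  out=∅∪out(8)=∅
  fail(24) 'caa': from fail(23)=14 chase 'a': 14 ⇒ 15;  out=∅∪out(15)=∅
  fail(29) 'ddc': from fail(28)=5 chase 'c': 5→0 ⇒ 1;  out=∅∪out(1)=∅
  fail(4) 'ccdd': from fail(3)=5 chase 'd': 5 ⇒ 28;  out={0}∪out(28)={0}
  fail(11) 'bdaa': from fail(10)=6 chase 'a': 6→14 ⇒ 15;  out=∅∪out(15)=∅
  fail(17) 'aacc': from fail(16)=1 chase 'c': 1 ⇒ 2;  out=∅∪out(2)=∅
  fail(21) 'babc': from fail(20)=8 chase 'c': 8→0 ⇒ 1;  out=∅∪out(1)=∅
  fail(25) 'caab': from fail(24)=15 chase 'b': 15→14→0 ⇒ 8;  out={5}∪out(8)={5}
  fail(26) 'dada': from fail(7)=5 chase 'a': 5 ⇒ 6;  out=∅∪out(6)=∅
  fail(30) 'ddca': from fail(29)=1 chase 'a': 1 ⇒ 23;  out=∅∪out(23)=∅
  fail(12) 'bdaad': from fail(11)=15 chase 'd': 15→14→0 ⇒ 5;  out=∅∪out(5)=∅
  fail(18) 'aaccc': from fail(17)=2 chase 'c': 2→1 ⇒ 2;  out={3}∪out(2)={3}
  fail(22) 'babcd': from fail(21)=1 chase 'd': 1→0 ⇒ 5;  out={4}∪out(5)={4}
  fail(27) 'dadad': from fail(26)=6 chase 'd': 6 ⇒ 7;  out={6}∪out(7)={1,6}
  fail(31) 'ddcac': from fail(30)=23 chase 'c': 23→14→0 ⇒ 1;  out=∅∪out(1)=∅
  fail(13) 'bdaada': from fail(12)=5 chase 'a': 5 ⇒ 6;  out={2}∪out(6)={2}
  fail(32) 'ddcaca': from fail(31)=1 chase 'a': 1 ⇒ 23;  out={7}∪out(23)={7}

Scan:
pos 0 'd': at 5
pos 1 'b': at 8 (via fail)
pos 2 'd': at 9
pos 3 'd': at 28 (via fail)
pos 4 'c': at 29
pos 5 'a': at 30
pos 6 'c': at 31
pos 7 'a': at 32  emit P7@[2:7]
pos 8 'c': at 1 (via fail)
pos 9 'b': at 8 (via fail)
pos 10 'b': at 8 (via fail)
pos 11 'b': at 8 (via fail)
pos 12 'a': at 19
pos 13 'b': at 20
pos 14 'c': at 21
pos 15 'd': at 22  emit P4@[11:15]
pos 16 'd': at 28 (via fail)
pos 17 'a': at 6 (via fail)
pos 18 'd': at 7  emit P1@[16:18]
pos 19 'b': at 8 (via fail)
pos 20 'd': at 9
pos 21 'a': at 10
pos 22 'a': at 11

All matches (sorted): [[7,7],[15,4],[18,1]]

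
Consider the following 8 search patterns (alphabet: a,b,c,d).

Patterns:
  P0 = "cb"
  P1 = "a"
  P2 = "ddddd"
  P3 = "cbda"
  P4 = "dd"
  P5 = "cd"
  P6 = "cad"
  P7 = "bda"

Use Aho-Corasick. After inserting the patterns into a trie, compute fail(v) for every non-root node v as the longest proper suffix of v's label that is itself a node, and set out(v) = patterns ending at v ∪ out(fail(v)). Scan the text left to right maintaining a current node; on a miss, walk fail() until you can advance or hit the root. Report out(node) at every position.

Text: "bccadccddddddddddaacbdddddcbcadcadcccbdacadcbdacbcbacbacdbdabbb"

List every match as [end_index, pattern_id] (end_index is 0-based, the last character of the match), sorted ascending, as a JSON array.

Build automaton:
Trie nodes:
  0='ε' goto a→3 b→14 c→1 d→4
  1='c' goto a→12 b→2 d→11
  2='cb' goto d→9  ←P0
  3='a' goto ·  ←P1
  4='d' goto d→5
  5='dd' goto d→6  ←P4
  6='ddd' goto d→7
  7='dddd' goto d→8
  8='ddddd' goto ·  ←P2
  9='cbd' goto a→10
  10='cbda' goto ·  ←P3
  11='cd' goto ·  ←P5
  12='ca' goto d→13
  13='cad' goto ·  ←P6
  14='b' goto d→15
  15='bd' goto a→16
  16='bda' goto ·  ←P7

BFS fail/out derivation:
  fail(1) 'c': from fail(0)=0 chase 'c': 0 ⇒ 0;  out=∅∪out(0)=∅
  fail(3) 'a': from fail(0)=0 chase 'a': 0 ⇒ 0;  out={1}∪out(0)={1}
  fail(4) 'd': from fail(0)=0 chase 'd': 0 ⇒ 0;  out=∅∪out(0)=∅
  fail(14) 'b': from fail(0)=0 chase 'b': 0 ⇒ 0;  out=∅∪out(0)=∅
  fail(2) 'cb': from fail(1)=0 chase 'b': 0 ⇒ 14;  out={0}∪out(14)={0}
  fail(5) 'dd': from fail(4)=0 chase 'd': 0 ⇒ 4;  out={4}∪out(4)={4}
  fail(11) 'cd': from fail(1)=0 chase 'd': 0 ⇒ 4;  out={5}∪out(4)={5}
  fail(12) 'ca': from fail(1)=0 chase 'a': 0 ⇒ 3;  out=∅∪out(3)={1}
  fail(15) 'bd': from fail(14)=0 chase 'd': 0 ⇒ 4;  out=∅∪out(4)=∅
  fail(6) 'ddd': from fail(5)=4 chase 'd': 4 ⇒ 5;  out=∅∪out(5)={4}
  fail(9) 'cbd': from fail(2)=14 chase 'd': 14 ⇒ 15;  out=∅∪out(15)=∅
  fail(13) 'cad': from fail(12)=3 chase 'd': 3→0 ⇒ 4;  out={6}∪out(4)={6}
  fail(16) 'bda': from fail(15)=4 chase 'a': 4→0 ⇒ 3;  out={7}∪out(3)={1,7}
  fail(7) 'dddd': from fail(6)=5 chase 'd': 5 ⇒ 6;  out=∅∪out(6)={4}
  fail(10) 'cbda': from fail(9)=15 chase 'a': 15 ⇒ 16;  out={3}∪out(16)={1,3,7}
  fail(8) 'ddddd': from fail(7)=6 chase 'd': 6 ⇒ 7;  out={2}∪out(7)={2,4}

Scan:
pos 0 'b': at 14
pos 1 'c': at 1 ·f
pos 2 'c': at 1 ·f
pos 3 'a': at 12  → match P1@[3:3]
pos 4 'd': at 13  → match P6@[2:4]
pos 5 'c': at 1 ·f
pos 6 'c': at 1 ·f
pos 7 'd': at 11  → match P5@[6:7]
pos 8 'd': at 5 ·f  → match P4@[7:8]
pos 9 'd': at 6  → match P4@[8:9]
pos 10 'd': at 7  → match P4@[9:10]
pos 11 'd': at 8  → match P2@[7:11],P4@[10:11]
pos 12 'd': at 8 ·f  → match P2@[8:12],P4@[11:12]
pos 13 'd': at 8 ·f  → match P2@[9:13],P4@[12:13]
pos 14 'd': at 8 ·f  → match P2@[10:14],P4@[13:14]
pos 15 'd': at 8 ·f  → match P2@[11:15],P4@[14:15]
pos 16 'd': at 8 ·f  → match P2@[12:16],P4@[15:16]
pos 17 'a': at 3 ·f  → match P1@[17:17]
pos 18 'a': at 3 ·f  → match P1@[18:18]
pos 19 'c': at 1 ·f
pos 20 'b': at 2  → match P0@[19:20]
pos 21 'd': at 9
pos 22 'd': at 5 ·f  → match P4@[21:22]
pos 23 'd': at 6  → match P4@[22:23]
pos 24 'd': at 7  → match P4@[23:24]
pos 25 'd': at 8  → match P2@[21:25],P4@[24:25]
pos 26 'c': at 1 ·f
pos 27 'b': at 2  → match P0@[26:27]
pos 28 'c': at 1 ·f
pos 29 'a': at 12  → match P1@[29:29]
pos 30 'd': at 13  → match P6@[28:30]
pos 31 'c': at 1 ·f
pos 32 'a': at 12  → match P1@[32:32]
pos 33 'd': at 13  → match P6@[31:33]
pos 34 'c': at 1 ·f
pos 35 'c': at 1 ·f
pos 36 'c': at 1 ·f
pos 37 'b': at 2  → match P0@[36:37]
pos 38 'd': at 9
pos 39 'a': at 10  → match P1@[39:39],P3@[36:39],P7@[37:39]
pos 40 'c': at 1 ·f
pos 41 'a': at 12  → match P1@[41:41]
pos 42 'd': at 13  → match P6@[40:42]
pos 43 'c': at 1 ·f
pos 44 'b': at 2  → match P0@[43:44]
pos 45 'd': at 9
pos 46 'a': at 10  → match P1@[46:46],P3@[43:46],P7@[44:46]
pos 47 'c': at 1 ·f
pos 48 'b': at 2  → match P0@[47:48]
pos 49 'c': at 1 ·f
pos 50 'b': at 2  → match P0@[49:50]
pos 51 'a': at 3 ·f  → match P1@[51:51]
pos 52 'c': at 1 ·f
pos 53 'b': at 2  → match P0@[52:53]
pos 54 'a': at 3 ·f  → match P1@[54:54]
pos 55 'c': at 1 ·f
pos 56 'd': at 11  → match P5@[55:56]
pos 57 'b': at 14 ·f
pos 58 'd': at 15
pos 59 'a': at 16  → match P1@[59:59],P7@[57:59]
pos 60 'b': at 14 ·f
pos 61 'b': at 14 ·f
pos 62 'b': at 14 ·f

Matches: [[3,1],[4,6],[7,5],[8,4],[9,4],[10,4],[11,2],[11,4],[12,2],[12,4],[13,2],[13,4],[14,2],[14,4],[15,2],[15,4],[16,2],[16,4],[17,1],[18,1],[20,0],[22,4],[23,4],[24,4],[25,2],[25,4],[27,0],[29,1],[30,6],[32,1],[33,6],[37,0],[39,1],[39,3],[39,7],[41,1],[42,6],[44,0],[46,1],[46,3],[46,7],[48,0],[50,0],[51,1],[53,0],[54,1],[56,5],[59,1],[59,7]]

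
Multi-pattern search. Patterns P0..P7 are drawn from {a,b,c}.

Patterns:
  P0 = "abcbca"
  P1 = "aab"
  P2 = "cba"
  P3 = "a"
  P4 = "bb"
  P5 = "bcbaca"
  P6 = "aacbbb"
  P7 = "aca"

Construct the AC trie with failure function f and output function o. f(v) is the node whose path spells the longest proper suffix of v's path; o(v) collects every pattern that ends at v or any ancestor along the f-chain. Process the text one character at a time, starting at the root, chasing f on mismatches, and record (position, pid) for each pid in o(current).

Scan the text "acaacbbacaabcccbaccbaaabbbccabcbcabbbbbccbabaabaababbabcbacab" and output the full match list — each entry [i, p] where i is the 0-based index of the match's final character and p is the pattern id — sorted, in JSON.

Build automaton:
Trie nodes:
  n0 'ε': a→1 b→12 c→9
  n1 'a': a→7 b→2 c→23  [P3 ends]
  n2 'ab': c→3
  n3 'abc': b→4
  n4 'abcb': c→5
  n5 'abcbc': a→6
  n6 'abcbca': ·  [P0 ends]
  n7 'aa': b→8 c→19
  n8 'aab': ·  [P1 ends]
  n9 'c': b→10
  n10 'cb': a→11
  n11 'cba': ·  [P2 ends]
  n12 'b': b→13 c→14
  n13 'bb': ·  [P4 ends]
  n14 'bc': b→15
  n15 'bcb': a→16
  n16 'bcba': c→17
  n17 'bcbac': a→18
  n18 'bcbaca': ·  [P5 ends]
  n19 'aac': b→20
  n20 'aacb': b→21
  n21 'aacbb': b→22
  n22 'aacbbb': ·  [P6 ends]
  n23 'ac': a→24
  n24 'aca': ·  [P7 ends]

BFS fail/out derivation:
  fail(1) 'a': from fail(0)=0 chase 'a': 0 ⇒ 0;  out={3}∪out(0)={3}
  fail(9) 'c': from fail(0)=0 chase 'c': 0 ⇒ 0;  out=∅∪out(0)=∅
  fail(12) 'b': from fail(0)=0 chase 'b': 0 ⇒ 0;  out=∅∪out(0)=∅
  fail(2) 'ab': from fail(1)=0 chase 'b': 0 ⇒ 12;  out=∅∪out(12)=∅
  fail(7) 'aa': from fail(1)=0 chase 'a': 0 ⇒ 1;  out=∅∪out(1)={3}
  fail(10) 'cb': from fail(9)=0 chase 'b': 0 ⇒ 12;  out=∅∪out(12)=∅
  fail(13) 'bb': from fail(12)=0 chase 'b': 0 ⇒ 12;  out={4}∪out(12)={4}
  fail(14) 'bc': from fail(12)=0 chase 'c': 0 ⇒ 9;  out=∅∪out(9)=∅
  fail(23) 'ac': from fail(1)=0 chase 'c': 0 ⇒ 9;  out=∅∪out(9)=∅
  fail(3) 'abc': from fail(2)=12 chase 'c': 12 ⇒ 14;  out=∅∪out(14)=∅
  fail(8) 'aab': from fail(7)=1 chase 'b': 1 ⇒ 2;  out={1}∪out(2)={1}
  fail(11) 'cba': from fail(10)=12 chase 'a': 12→0 ⇒ 1;  out={2}∪out(1)={2,3}
  fail(15) 'bcb': from fail(14)=9 chase 'b': 9 ⇒ 10;  out=∅∪out(10)=∅
  fail(19) 'aac': from fail(7)=1 chase 'c': 1 ⇒ 23;  out=∅∪out(23)=∅
  fail(24) 'aca': from fail(23)=9 chase 'a': 9→0 ⇒ 1;  out={7}∪out(1)={3,7}
  fail(4) 'abcb': from fail(3)=14 chase 'b': 14 ⇒ 15;  out=∅∪out(15)=∅
  fail(16) 'bcba': from fail(15)=10 chase 'a': 10 ⇒ 11;  out=∅∪out(11)={2,3}
  fail(20) 'aacb': from fail(19)=23 chase 'b': 23→9 ⇒ 10;  out=∅∪out(10)=∅
  fail(5) 'abcbc': from fail(4)=15 chase 'c': 15→10→12 ⇒ 14;  out=∅∪out(14)=∅
  fail(17) 'bcbac': from fail(16)=11 chase 'c': 11→1 ⇒ 23;  out=∅∪out(23)=∅
  fail(21) 'aacbb': from fail(20)=10 chase 'b': 10→12 ⇒ 13;  out=∅∪out(13)={4}
  fail(6) 'abcbca': from fail(5)=14 chase 'a': 14→9→0 ⇒ 1;  out={0}∪out(1)={0,3}
  fail(18) 'bcbaca': from fail(17)=23 chase 'a': 23 ⇒ 24;  out={5}∪out(24)={3,5,7}
  fail(22) 'aacbbb': from fail(21)=13 chase 'b': 13→12 ⇒ 13;  out={6}∪out(13)={4,6}

Scan:
i=0 'a': node 0→1  → match P3@[0:0]
i=1 'c': node 1→23
i=2 'a': node 23→24  → match P3@[2:2],P7@[0:2]
i=3 'a': node 24→7 (fail-walked)  → match P3@[3:3]
i=4 'c': node 7→19
i=5 'b': node 19→20
i=6 'b': node 20→21  → match P4@[5:6]
i=7 'a': node 21→1 (fail-walked)  → match P3@[7:7]
i=8 'c': node 1→23
i=9 'a': node 23→24  → match P3@[9:9],P7@[7:9]
i=10 'a': node 24→7 (fail-walked)  → match P3@[10:10]
i=11 'b': node 7→8  → match P1@[9:11]
i=12 'c': node 8→3 (fail-walked)
i=13 'c': node 3→9 (fail-walked)
i=14 'c': node 9→9 (fail-walked)
i=15 'b': node 9→10
i=16 'a': node 10→11  → match P2@[14:16],P3@[16:16]
i=17 'c': node 11→23 (fail-walked)
i=18 'c': node 23→9 (fail-walked)
i=19 'b': node 9→10
i=20 'a': node 10→11  → match P2@[18:20],P3@[20:20]
i=21 'a': node 11→7 (fail-walked)  → match P3@[21:21]
i=22 'a': node 7→7 (fail-walked)  → match P3@[22:22]
i=23 'b': node 7→8  → match P1@[21:23]
i=24 'b': node 8→13 (fail-walked)  → match P4@[23:24]
i=25 'b': node 13→13 (fail-walked)  → match P4@[24:25]
i=26 'c': node 13→14 (fail-walked)
i=27 'c': node 14→9 (fail-walked)
i=28 'a': node 9→1 (fail-walked)  → match P3@[28:28]
i=29 'b': node 1→2
i=30 'c': node 2→3
i=31 'b': node 3→4
i=32 'c': node 4→5
i=33 'a': node 5→6  → match P0@[28:33],P3@[33:33]
i=34 'b': node 6→2 (fail-walked)
i=35 'b': node 2→13 (fail-walked)  → match P4@[34:35]
i=36 'b': node 13→13 (fail-walked)  → match P4@[35:36]
i=37 'b': node 13→13 (fail-walked)  → match P4@[36:37]
i=38 'b': node 13→13 (fail-walked)  → match P4@[37:38]
i=39 'c': node 13→14 (fail-walked)
i=40 'c': node 14→9 (fail-walked)
i=41 'b': node 9→10
i=42 'a': node 10→11  → match P2@[40:42],P3@[42:42]
i=43 'b': node 11→2 (fail-walked)
i=44 'a': node 2→1 (fail-walked)  → match P3@[44:44]
i=45 'a': node 1→7  → match P3@[45:45]
i=46 'b': node 7→8  → match P1@[44:46]
i=47 'a': node 8→1 (fail-walked)  → match P3@[47:47]
i=48 'a': node 1→7  → match P3@[48:48]
i=49 'b': node 7→8  → match P1@[47:49]
i=50 'a': node 8→1 (fail-walked)  → match P3@[50:50]
i=51 'b': node 1→2
i=52 'b': node 2→13 (fail-walked)  → match P4@[51:52]
i=53 'a': node 13→1 (fail-walked)  → match P3@[53:53]
i=54 'b': node 1→2
i=55 'c': node 2→3
i=56 'b': node 3→4
i=57 'a': node 4→16 (fail-walked)  → match P2@[55:57],P3@[57:57]
i=58 'c': node 16→17
i=59 'a': node 17→18  → match P3@[59:59],P5@[54:59],P7@[57:59]
i=60 'b': node 18→2 (fail-walked)

All matches (sorted): [[0,3],[2,3],[2,7],[3,3],[6,4],[7,3],[9,3],[9,7],[10,3],[11,1],[16,2],[16,3],[20,2],[20,3],[21,3],[22,3],[23,1],[24,4],[25,4],[28,3],[33,0],[33,3],[35,4],[36,4],[37,4],[38,4],[42,2],[42,3],[44,3],[45,3],[46,1],[47,3],[48,3],[49,1],[50,3],[52,4],[53,3],[57,2],[57,3],[59,3],[59,5],[59,7]]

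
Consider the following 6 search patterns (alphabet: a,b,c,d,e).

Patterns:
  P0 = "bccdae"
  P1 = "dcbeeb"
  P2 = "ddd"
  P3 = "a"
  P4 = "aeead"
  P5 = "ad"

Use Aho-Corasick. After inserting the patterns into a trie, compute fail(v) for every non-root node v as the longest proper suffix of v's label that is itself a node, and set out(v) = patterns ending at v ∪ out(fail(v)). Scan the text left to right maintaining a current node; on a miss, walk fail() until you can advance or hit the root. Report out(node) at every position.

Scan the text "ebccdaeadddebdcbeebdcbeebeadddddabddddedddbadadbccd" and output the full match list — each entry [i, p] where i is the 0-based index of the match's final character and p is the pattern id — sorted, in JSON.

Build automaton:
Trie (insert patterns):
  n0 'ε': a→15 b→1 d→7
  n1 'b': c→2
  n2 'bc': c→3
  n3 'bcc': d→4
  n4 'bccd': a→5
  n5 'bccda': e→6
  n6 'bccdae': ·  ←P0
  n7 'd': c→8 d→13
  n8 'dc': b→9
  n9 'dcb': e→10
  n10 'dcbe': e→11
  n11 'dcbee': b→12
  n12 'dcbeeb': ·  ←P1
  n13 'dd': d→14
  n14 'ddd': ·  ←P2
  n15 'a': d→20 e→16  ←P3
  n16 'ae': e→17
  n17 'aee': a→18
  n18 'aeea': d→19
  n19 'aeead': ·  ←P4
  n20 'ad': ·  ←P5

Failure links (BFS by depth):
  n1('b'): parent n0 fail=0; on 'b' 0 → fail=0;  out ∅∪∅=∅
  n7('d'): parent n0 fail=0; on 'd' 0 → fail=0;  out ∅∪∅=∅
  n15('a'): parent n0 fail=0; on 'a' 0 → fail=0;  out {3}∪∅={3}
  n2('bc'): parent n1 fail=0; on 'c' 0 → fail=0;  out ∅∪∅=∅
  n8('dc'): parent n7 fail=0; on 'c' 0 → fail=0;  out ∅∪∅=∅
  n13('dd'): parent n7 fail=0; on 'd' 0 → fail=7;  out ∅∪∅=∅
  n16('ae'): parent n15 fail=0; on 'e' 0 → fail=0;  out ∅∪∅=∅
  n20('ad'): parent n15 fail=0; on 'd' 0 → fail=7;  out {5}∪∅={5}
  n3('bcc'): parent n2 fail=0; on 'c' 0 → fail=0;  out ∅∪∅=∅
  n9('dcb'): parent n8 fail=0; on 'b' 0 → fail=1;  out ∅∪∅=∅
  n14('ddd'): parent n13 fail=7; on 'd' 7 → fail=13;  out {2}∪∅={2}
  n17('aee'): parent n16 fail=0; on 'e' 0 → fail=0;  out ∅∪∅=∅
  n4('bccd'): parent n3 fail=0; on 'd' 0 → fail=7;  out ∅∪∅=∅
  n10('dcbe'): parent n9 fail=1; on 'e' 1→0 → fail=0;  out ∅∪∅=∅
  n18('aeea'): parent n17 fail=0; on 'a' 0 → fail=15;  out ∅∪{3}={3}
  n5('bccda'): parent n4 fail=7; on 'a' 7→0 → fail=15;  out ∅∪{3}={3}
  n11('dcbee'): parent n10 fail=0; on 'e' 0 → fail=0;  out ∅∪∅=∅
  n19('aeead'): parent n18 fail=15; on 'd' 15 → fail=20;  out {4}∪{5}={4,5}
  n6('bccdae'): parent n5 fail=15; on 'e' 15 → fail=16;  out {0}∪∅={0}
  n12('dcbeeb'): parent n11 fail=0; on 'b' 0 → fail=1;  out {1}∪∅={1}

Run:
[0] read 'e'  n0⇒n0
[1] read 'b'  n0⇒n1
[2] read 'c'  n1⇒n2
[3] read 'c'  n2⇒n3
[4] read 'd'  n3⇒n4
[5] read 'a'  n4⇒n5  → match P3@[5:5]
[6] read 'e'  n5⇒n6  → match P0@[1:6]
[7] read 'a'  n6⇒n15 (fail-walked)  → match P3@[7:7]
[8] read 'd'  n15⇒n20  → match P5@[7:8]
[9] read 'd'  n20⇒n13 (fail-walked)
[10] read 'd'  n13⇒n14  → match P2@[8:10]
[11] read 'e'  n14⇒n0 (fail-walked)
[12] read 'b'  n0⇒n1
[13] read 'd'  n1⇒n7 (fail-walked)
[14] read 'c'  n7⇒n8
[15] read 'b'  n8⇒n9
[16] read 'e'  n9⇒n10
[17] read 'e'  n10⇒n11
[18] read 'b'  n11⇒n12  → match P1@[13:18]
[19] read 'd'  n12⇒n7 (fail-walked)
[20] read 'c'  n7⇒n8
[21] read 'b'  n8⇒n9
[22] read 'e'  n9⇒n10
[23] read 'e'  n10⇒n11
[24] read 'b'  n11⇒n12  → match P1@[19:24]
[25] read 'e'  n12⇒n0 (fail-walked)
[26] read 'a'  n0⇒n15  → match P3@[26:26]
[27] read 'd'  n15⇒n20  → match P5@[26:27]
[28] read 'd'  n20⇒n13 (fail-walked)
[29] read 'd'  n13⇒n14  → match P2@[27:29]
[30] read 'd'  n14⇒n14 (fail-walked)  → match P2@[28:30]
[31] read 'd'  n14⇒n14 (fail-walked)  → match P2@[29:31]
[32] read 'a'  n14⇒n15 (fail-walked)  → match P3@[32:32]
[33] read 'b'  n15⇒n1 (fail-walked)
[34] read 'd'  n1⇒n7 (fail-walked)
[35] read 'd'  n7⇒n13
[36] read 'd'  n13⇒n14  → match P2@[34:36]
[37] read 'd'  n14⇒n14 (fail-walked)  → match P2@[35:37]
[38] read 'e'  n14⇒n0 (fail-walked)
[39] read 'd'  n0⇒n7
[40] read 'd'  n7⇒n13
[41] read 'd'  n13⇒n14  → match P2@[39:41]
[42] read 'b'  n14⇒n1 (fail-walked)
[43] read 'a'  n1⇒n15 (fail-walked)  → match P3@[43:43]
[44] read 'd'  n15⇒n20  → match P5@[43:44]
[45] read 'a'  n20⇒n15 (fail-walked)  → match P3@[45:45]
[46] read 'd'  n15⇒n20  → match P5@[45:46]
[47] read 'b'  n20⇒n1 (fail-walked)
[48] read 'c'  n1⇒n2
[49] read 'c'  n2⇒n3
[50] read 'd'  n3⇒n4

Matches: [[5,3],[6,0],[7,3],[8,5],[10,2],[18,1],[24,1],[26,3],[27,5],[29,2],[30,2],[31,2],[32,3],[36,2],[37,2],[41,2],[43,3],[44,5],[45,3],[46,5]]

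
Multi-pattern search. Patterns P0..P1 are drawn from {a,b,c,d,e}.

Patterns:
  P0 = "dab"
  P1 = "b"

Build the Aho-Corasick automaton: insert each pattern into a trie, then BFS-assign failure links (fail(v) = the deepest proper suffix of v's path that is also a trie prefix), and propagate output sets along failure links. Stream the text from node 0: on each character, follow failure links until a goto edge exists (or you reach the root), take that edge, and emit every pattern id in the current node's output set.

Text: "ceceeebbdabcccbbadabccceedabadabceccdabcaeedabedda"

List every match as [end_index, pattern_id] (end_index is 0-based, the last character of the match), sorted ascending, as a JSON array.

Build automaton:
Trie (insert patterns):
  0='ε' goto b→4 d→1
  1='d' goto a→2
  2='da' goto b→3
  3='dab' goto ·  [P0 ends]
  4='b' goto ·  [P1 ends]

BFS fail/out derivation:
  fail(1) 'd': from fail(0)=0 chase 'd': 0 ⇒ 0;  out=∅∪out(0)=∅
  fail(4) 'b': from fail(0)=0 chase 'b': 0 ⇒ 0;  out={1}∪out(0)={1}
  fail(2) 'da': from fail(1)=0 chase 'a': 0 ⇒ 0;  out=∅∪out(0)=∅
  fail(3) 'dab': from fail(2)=0 chase 'b': 0 ⇒ 4;  out={0}∪out(4)={0,1}

Scan:
pos 0 'c': at 0
pos 1 'e': at 0
pos 2 'c': at 0
pos 3 'e': at 0
pos 4 'e': at 0
pos 5 'e': at 0
pos 6 'b': at 4  emit P1@[6:6]
pos 7 'b': at 4 ·f  emit P1@[7:7]
pos 8 'd': at 1 ·f
pos 9 'a': at 2
pos 10 'b': at 3  emit P0@[8:10],P1@[10:10]
pos 11 'c': at 0 ·f
pos 12 'c': at 0
pos 13 'c': at 0
pos 14 'b': at 4  emit P1@[14:14]
pos 15 'b': at 4 ·f  emit P1@[15:15]
pos 16 'a': at 0 ·f
pos 17 'd': at 1
pos 18 'a': at 2
pos 19 'b': at 3  emit P0@[17:19],P1@[19:19]
pos 20 'c': at 0 ·f
pos 21 'c': at 0
pos 22 'c': at 0
pos 23 'e': at 0
pos 24 'e': at 0
pos 25 'd': at 1
pos 26 'a': at 2
pos 27 'b': at 3  emit P0@[25:27],P1@[27:27]
pos 28 'a': at 0 ·f
pos 29 'd': at 1
pos 30 'a': at 2
pos 31 'b': at 3  emit P0@[29:31],P1@[31:31]
pos 32 'c': at 0 ·f
pos 33 'e': at 0
pos 34 'c': at 0
pos 35 'c': at 0
pos 36 'd': at 1
pos 37 'a': at 2
pos 38 'b': at 3  emit P0@[36:38],P1@[38:38]
pos 39 'c': at 0 ·f
pos 40 'a': at 0
pos 41 'e': at 0
pos 42 'e': at 0
pos 43 'd': at 1
pos 44 'a': at 2
pos 45 'b': at 3  emit P0@[43:45],P1@[45:45]
pos 46 'e': at 0 ·f
pos 47 'd': at 1
pos 48 'd': at 1 ·f
pos 49 'a': at 2

Matches: [[6,1],[7,1],[10,0],[10,1],[14,1],[15,1],[19,0],[19,1],[27,0],[27,1],[31,0],[31,1],[38,0],[38,1],[45,0],[45,1]]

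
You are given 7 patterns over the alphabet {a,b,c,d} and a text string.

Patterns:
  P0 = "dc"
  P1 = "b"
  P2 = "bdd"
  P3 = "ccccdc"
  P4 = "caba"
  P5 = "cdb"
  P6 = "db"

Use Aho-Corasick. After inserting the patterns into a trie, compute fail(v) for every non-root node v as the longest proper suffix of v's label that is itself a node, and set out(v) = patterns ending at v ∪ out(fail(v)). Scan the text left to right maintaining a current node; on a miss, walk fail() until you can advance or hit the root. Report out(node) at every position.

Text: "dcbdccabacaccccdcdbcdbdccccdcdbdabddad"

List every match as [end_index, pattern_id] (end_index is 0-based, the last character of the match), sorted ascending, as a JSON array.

Construct AC machine:
Trie nodes:
  n0 'ε': b→3 c→6 d→1
  n1 'd': b→17 c→2
  n2 'dc': ·  [P0 ends]
  n3 'b': d→4  [P1 ends]
  n4 'bd': d→5
  n5 'bdd': ·  [P2 ends]
  n6 'c': a→12 c→7 d→15
  n7 'cc': c→8
  n8 'ccc': c→9
  n9 'cccc': d→10
  n10 'ccccd': c→11
  n11 'ccccdc': ·  [P3 ends]
  n12 'ca': b→13
  n13 'cab': a→14
  n14 'caba': ·  [P4 ends]
  n15 'cd': b→16
  n16 'cdb': ·  [P5 ends]
  n17 'db': ·  [P6 ends]

BFS fail/out derivation:
  n1('d'): parent n0 fail=0; on 'd' 0 → fail=0;  out ∅∪∅=∅
  n3('b'): parent n0 fail=0; on 'b' 0 → fail=0;  out {1}∪∅={1}
  n6('c'): parent n0 fail=0; on 'c' 0 → fail=0;  out ∅∪∅=∅
  n2('dc'): parent n1 fail=0; on 'c' 0 → fail=6;  out {0}∪∅={0}
  n4('bd'): parent n3 fail=0; on 'd' 0 → fail=1;  out ∅∪∅=∅
  n7('cc'): parent n6 fail=0; on 'c' 0 → fail=6;  out ∅∪∅=∅
  n12('ca'): parent n6 fail=0; on 'a' 0 → fail=0;  out ∅∪∅=∅
  n15('cd'): parent n6 fail=0; on 'd' 0 → fail=1;  out ∅∪∅=∅
  n17('db'): parent n1 fail=0; on 'b' 0 → fail=3;  out {6}∪{1}={1,6}
  n5('bdd'): parent n4 fail=1; on 'd' 1→0 → fail=1;  out {2}∪∅={2}
  n8('ccc'): parent n7 fail=6; on 'c' 6 → fail=7;  out ∅∪∅=∅
  n13('cab'): parent n12 fail=0; on 'b' 0 → fail=3;  out ∅∪{1}={1}
  n16('cdb'): parent n15 fail=1; on 'b' 1 → fail=17;  out {5}∪{1,6}={1,5,6}
  n9('cccc'): parent n8 fail=7; on 'c' 7 → fail=8;  out ∅∪∅=∅
  n14('caba'): parent n13 fail=3; on 'a' 3→0 → fail=0;  out {4}∪∅={4}
  n10('ccccd'): parent n9 fail=8; on 'd' 8→7→6 → fail=15;  out ∅∪∅=∅
  n11('ccccdc'): parent n10 fail=15; on 'c' 15→1 → fail=2;  out {3}∪{0}={0,3}

Run:
i=0 'd': node 0→1
i=1 'c': node 1→2  → match P0@[0:1]
i=2 'b': node 2→3 (fail-walked)  → match P1@[2:2]
i=3 'd': node 3→4
i=4 'c': node 4→2 (fail-walked)  → match P0@[3:4]
i=5 'c': node 2→7 (fail-walked)
i=6 'a': node 7→12 (fail-walked)
i=7 'b': node 12→13  → match P1@[7:7]
i=8 'a': node 13→14  → match P4@[5:8]
i=9 'c': node 14→6 (fail-walked)
i=10 'a': node 6→12
i=11 'c': node 12→6 (fail-walked)
i=12 'c': node 6→7
i=13 'c': node 7→8
i=14 'c': node 8→9
i=15 'd': node 9→10
i=16 'c': node 10→11  → match P0@[15:16],P3@[11:16]
i=17 'd': node 11→15 (fail-walked)
i=18 'b': node 15→16  → match P1@[18:18],P5@[16:18],P6@[17:18]
i=19 'c': node 16→6 (fail-walked)
i=20 'd': node 6→15
i=21 'b': node 15→16  → match P1@[21:21],P5@[19:21],P6@[20:21]
i=22 'd': node 16→4 (fail-walked)
i=23 'c': node 4→2 (fail-walked)  → match P0@[22:23]
i=24 'c': node 2→7 (fail-walked)
i=25 'c': node 7→8
i=26 'c': node 8→9
i=27 'd': node 9→10
i=28 'c': node 10→11  → match P0@[27:28],P3@[23:28]
i=29 'd': node 11→15 (fail-walked)
i=30 'b': node 15→16  → match P1@[30:30],P5@[28:30],P6@[29:30]
i=31 'd': node 16→4 (fail-walked)
i=32 'a': node 4→0 (fail-walked)
i=33 'b': node 0→3  → match P1@[33:33]
i=34 'd': node 3→4
i=35 'd': node 4→5  → match P2@[33:35]
i=36 'a': node 5→0 (fail-walked)
i=37 'd': node 0→1

Result: [[1,0],[2,1],[4,0],[7,1],[8,4],[16,0],[16,3],[18,1],[18,5],[18,6],[21,1],[21,5],[21,6],[23,0],[28,0],[28,3],[30,1],[30,5],[30,6],[33,1],[35,2]]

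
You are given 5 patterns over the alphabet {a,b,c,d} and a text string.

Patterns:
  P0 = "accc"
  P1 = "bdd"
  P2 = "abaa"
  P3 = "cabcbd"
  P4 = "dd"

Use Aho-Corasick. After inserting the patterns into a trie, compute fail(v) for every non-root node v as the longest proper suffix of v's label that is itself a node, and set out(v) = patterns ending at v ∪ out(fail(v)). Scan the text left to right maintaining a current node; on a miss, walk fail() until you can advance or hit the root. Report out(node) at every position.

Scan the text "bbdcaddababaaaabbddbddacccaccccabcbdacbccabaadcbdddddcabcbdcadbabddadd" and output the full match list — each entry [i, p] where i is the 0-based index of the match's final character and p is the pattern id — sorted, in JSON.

Build automaton:
Trie nodes:
  0='ε' goto a→1 b→5 c→11 d→17
  1='a' goto b→8 c→2
  2='ac' goto c→3
  3='acc' goto c→4
  4='accc' goto ·  [P0 ends]
  5='b' goto d→6
  6='bd' goto d→7
  7='bdd' goto ·  [P1 ends]
  8='ab' goto a→9
  9='aba' goto a→10
  10='abaa' goto ·  [P2 ends]
  11='c' goto a→12
  12='ca' goto b→13
  13='cab' goto c→14
  14='cabc' goto b→15
  15='cabcb' goto d→16
  16='cabcbd' goto ·  [P3 ends]
  17='d' goto d→18
  18='dd' goto ·  [P4 ends]

Failure links (BFS by depth):
  n1('a'): parent n0 fail=0; on 'a' 0 → fail=0;  out ∅∪∅=∅
  n5('b'): parent n0 fail=0; on 'b' 0 → fail=0;  out ∅∪∅=∅
  n11('c'): parent n0 fail=0; on 'c' 0 → fail=0;  out ∅∪∅=∅
  n17('d'): parent n0 fail=0; on 'd' 0 → fail=0;  out ∅∪∅=∅
  n2('ac'): parent n1 fail=0; on 'c' 0 → fail=11;  out ∅∪∅=∅
  n6('bd'): parent n5 fail=0; on 'd' 0 → fail=17;  out ∅∪∅=∅
  n8('ab'): parent n1 fail=0; on 'b' 0 → fail=5;  out ∅∪∅=∅
  n12('ca'): parent n11 fail=0; on 'a' 0 → fail=1;  out ∅∪∅=∅
  n18('dd'): parent n17 fail=0; on 'd' 0 → fail=17;  out {4}∪∅={4}
  n3('acc'): parent n2 fail=11; on 'c' 11→0 → fail=11;  out ∅∪∅=∅
  n7('bdd'): parent n6 fail=17; on 'd' 17 → fail=18;  out {1}∪{4}={1,4}
  n9('aba'): parent n8 fail=5; on 'a' 5→0 → fail=1;  out ∅∪∅=∅
  n13('cab'): parent n12 fail=1; on 'b' 1 → fail=8;  out ∅∪∅=∅
  n4('accc'): parent n3 fail=11; on 'c' 11→0 → fail=11;  out {0}∪∅={0}
  n10('abaa'): parent n9 fail=1; on 'a' 1→0 → fail=1;  out {2}∪∅={2}
  n14('cabc'): parent n13 fail=8; on 'c' 8→5→0 → fail=11;  out ∅∪∅=∅
  n15('cabcb'): parent n14 fail=11; on 'b' 11→0 → fail=5;  out ∅∪∅=∅
  n16('cabcbd'): parent n15 fail=5; on 'd' 5 → fail=6;  out {3}∪∅={3}

Run:
[0] read 'b'  n0⇒n5
[1] read 'b'  n5⇒n5 (via fail)
[2] read 'd'  n5⇒n6
[3] read 'c'  n6⇒n11 (via fail)
[4] read 'a'  n11⇒n12
[5] read 'd'  n12⇒n17 (via fail)
[6] read 'd'  n17⇒n18  emit P4@[5:6]
[7] read 'a'  n18⇒n1 (via fail)
[8] read 'b'  n1⇒n8
[9] read 'a'  n8⇒n9
[10] read 'b'  n9⇒n8 (via fail)
[11] read 'a'  n8⇒n9
[12] read 'a'  n9⇒n10  emit P2@[9:12]
[13] read 'a'  n10⇒n1 (via fail)
[14] read 'a'  n1⇒n1 (via fail)
[15] read 'b'  n1⇒n8
[16] read 'b'  n8⇒n5 (via fail)
[17] read 'd'  n5⇒n6
[18] read 'd'  n6⇒n7  emit P1@[16:18],P4@[17:18]
[19] read 'b'  n7⇒n5 (via fail)
[20] read 'd'  n5⇒n6
[21] read 'd'  n6⇒n7  emit P1@[19:21],P4@[20:21]
[22] read 'a'  n7⇒n1 (via fail)
[23] read 'c'  n1⇒n2
[24] read 'c'  n2⇒n3
[25] read 'c'  n3⇒n4  emit P0@[22:25]
[26] read 'a'  n4⇒n12 (via fail)
[27] read 'c'  n12⇒n2 (via fail)
[28] read 'c'  n2⇒n3
[29] read 'c'  n3⇒n4  emit P0@[26:29]
[30] read 'c'  n4⇒n11 (via fail)
[31] read 'a'  n11⇒n12
[32] read 'b'  n12⇒n13
[33] read 'c'  n13⇒n14
[34] read 'b'  n14⇒n15
[35] read 'd'  n15⇒n16  emit P3@[30:35]
[36] read 'a'  n16⇒n1 (via fail)
[37] read 'c'  n1⇒n2
[38] read 'b'  n2⇒n5 (via fail)
[39] read 'c'  n5⇒n11 (via fail)
[40] read 'c'  n11⇒n11 (via fail)
[41] read 'a'  n11⇒n12
[42] read 'b'  n12⇒n13
[43] read 'a'  n13⇒n9 (via fail)
[44] read 'a'  n9⇒n10  emit P2@[41:44]
[45] read 'd'  n10⇒n17 (via fail)
[46] read 'c'  n17⇒n11 (via fail)
[47] read 'b'  n11⇒n5 (via fail)
[48] read 'd'  n5⇒n6
[49] read 'd'  n6⇒n7  emit P1@[47:49],P4@[48:49]
[50] read 'd'  n7⇒n18 (via fail)  emit P4@[49:50]
[51] read 'd'  n18⇒n18 (via fail)  emit P4@[50:51]
[52] read 'd'  n18⇒n18 (via fail)  emit P4@[51:52]
[53] read 'c'  n18⇒n11 (via fail)
[54] read 'a'  n11⇒n12
[55] read 'b'  n12⇒n13
[56] read 'c'  n13⇒n14
[57] read 'b'  n14⇒n15
[58] read 'd'  n15⇒n16  emit P3@[53:58]
[59] read 'c'  n16⇒n11 (via fail)
[60] read 'a'  n11⇒n12
[61] read 'd'  n12⇒n17 (via fail)
[62] read 'b'  n17⇒n5 (via fail)
[63] read 'a'  n5⇒n1 (via fail)
[64] read 'b'  n1⇒n8
[65] read 'd'  n8⇒n6 (via fail)
[66] read 'd'  n6⇒n7  emit P1@[64:66],P4@[65:66]
[67] read 'a'  n7⇒n1 (via fail)
[68] read 'd'  n1⇒n17 (via fail)
[69] read 'd'  n17⇒n18  emit P4@[68:69]

All matches (sorted): [[6,4],[12,2],[18,1],[18,4],[21,1],[21,4],[25,0],[29,0],[35,3],[44,2],[49,1],[49,4],[50,4],[51,4],[52,4],[58,3],[66,1],[66,4],[69,4]]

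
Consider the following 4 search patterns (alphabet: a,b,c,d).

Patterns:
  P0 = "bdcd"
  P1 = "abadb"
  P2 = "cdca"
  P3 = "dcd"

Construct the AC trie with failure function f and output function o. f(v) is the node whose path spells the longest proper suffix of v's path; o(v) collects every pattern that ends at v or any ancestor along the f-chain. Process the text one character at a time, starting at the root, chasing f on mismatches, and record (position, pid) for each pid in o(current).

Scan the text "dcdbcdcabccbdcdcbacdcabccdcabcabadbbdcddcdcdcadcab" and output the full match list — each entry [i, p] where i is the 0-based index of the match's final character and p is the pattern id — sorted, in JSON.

Build:
Trie (insert patterns):
  n0 'ε': a→5 b→1 c→10 d→14
  n1 'b': d→2
  n2 'bd': c→3
  n3 'bdc': d→4
  n4 'bdcd': ·  [P0 ends]
  n5 'a': b→6
  n6 'ab': a→7
  n7 'aba': d→8
  n8 'abad': b→9
  n9 'abadb': ·  [P1 ends]
  n10 'c': d→11
  n11 'cd': c→12
  n12 'cdc': a→13
  n13 'cdca': ·  [P2 ends]
  n14 'd': c→15
  n15 'dc': d→16
  n16 'dcd': ·  [P3 ends]

BFS fail/out derivation:
  n1('b'): parent n0 fail=0; on 'b' 0 → fail=0;  out ∅∪∅=∅
  n5('a'): parent n0 fail=0; on 'a' 0 → fail=0;  out ∅∪∅=∅
  n10('c'): parent n0 fail=0; on 'c' 0 → fail=0;  out ∅∪∅=∅
  n14('d'): parent n0 fail=0; on 'd' 0 → fail=0;  out ∅∪∅=∅
  n2('bd'): parent n1 fail=0; on 'd' 0 → fail=14;  out ∅∪∅=∅
  n6('ab'): parent n5 fail=0; on 'b' 0 → fail=1;  out ∅∪∅=∅
  n11('cd'): parent n10 fail=0; on 'd' 0 → fail=14;  out ∅∪∅=∅
  n15('dc'): parent n14 fail=0; on 'c' 0 → fail=10;  out ∅∪∅=∅
  n3('bdc'): parent n2 fail=14; on 'c' 14 → fail=15;  out ∅∪∅=∅
  n7('aba'): parent n6 fail=1; on 'a' 1→0 → fail=5;  out ∅∪∅=∅
  n12('cdc'): parent n11 fail=14; on 'c' 14 → fail=15;  out ∅∪∅=∅
  n16('dcd'): parent n15 fail=10; on 'd' 10 → fail=11;  out {3}∪∅={3}
  n4('bdcd'): parent n3 fail=15; on 'd' 15 → fail=16;  out {0}∪{3}={0,3}
  n8('abad'): parent n7 fail=5; on 'd' 5→0 → fail=14;  out ∅∪∅=∅
  n13('cdca'): parent n12 fail=15; on 'a' 15→10→0 → fail=5;  out {2}∪∅={2}
  n9('abadb'): parent n8 fail=14; on 'b' 14→0 → fail=1;  out {1}∪∅={1}

Run:
i=0 'd': node 0→14
i=1 'c': node 14→15
i=2 'd': node 15→16  emit P3@[0:2]
i=3 'b': node 16→1 ·f
i=4 'c': node 1→10 ·f
i=5 'd': node 10→11
i=6 'c': node 11→12
i=7 'a': node 12→13  emit P2@[4:7]
i=8 'b': node 13→6 ·f
i=9 'c': node 6→10 ·f
i=10 'c': node 10→10 ·f
i=11 'b': node 10→1 ·f
i=12 'd': node 1→2
i=13 'c': node 2→3
i=14 'd': node 3→4  emit P0@[11:14],P3@[12:14]
i=15 'c': node 4→12 ·f
i=16 'b': node 12→1 ·f
i=17 'a': node 1→5 ·f
i=18 'c': node 5→10 ·f
i=19 'd': node 10→11
i=20 'c': node 11→12
i=21 'a': node 12→13  emit P2@[18:21]
i=22 'b': node 13→6 ·f
i=23 'c': node 6→10 ·f
i=24 'c': node 10→10 ·f
i=25 'd': node 10→11
i=26 'c': node 11→12
i=27 'a': node 12→13  emit P2@[24:27]
i=28 'b': node 13→6 ·f
i=29 'c': node 6→10 ·f
i=30 'a': node 10→5 ·f
i=31 'b': node 5→6
i=32 'a': node 6→7
i=33 'd': node 7→8
i=34 'b': node 8→9  emit P1@[30:34]
i=35 'b': node 9→1 ·f
i=36 'd': node 1→2
i=37 'c': node 2→3
i=38 'd': node 3→4  emit P0@[35:38],P3@[36:38]
i=39 'd': node 4→14 ·f
i=40 'c': node 14→15
i=41 'd': node 15→16  emit P3@[39:41]
i=42 'c': node 16→12 ·f
i=43 'd': node 12→16 ·f  emit P3@[41:43]
i=44 'c': node 16→12 ·f
i=45 'a': node 12→13  emit P2@[42:45]
i=46 'd': node 13→14 ·f
i=47 'c': node 14→15
i=48 'a': node 15→5 ·f
i=49 'b': node 5→6

Result: [[2,3],[7,2],[14,0],[14,3],[21,2],[27,2],[34,1],[38,0],[38,3],[41,3],[43,3],[45,2]]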